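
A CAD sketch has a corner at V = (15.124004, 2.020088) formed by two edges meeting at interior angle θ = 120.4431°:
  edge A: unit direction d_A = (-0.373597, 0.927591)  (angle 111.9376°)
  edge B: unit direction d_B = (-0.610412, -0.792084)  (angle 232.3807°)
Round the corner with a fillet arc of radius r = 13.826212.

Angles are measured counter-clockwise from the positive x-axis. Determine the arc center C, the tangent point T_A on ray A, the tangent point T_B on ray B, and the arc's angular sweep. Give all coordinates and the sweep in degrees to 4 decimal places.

bisector direction at 172.1592° = (-0.990651,0.136422)
center distance |VC| = r/sin(θ/2) = 13.826212/sin(60.2216°) = 15.929691
C = V + |VC|·bis = (-0.6568,4.1932)
T_A = V + ((C−V)·d_A)·d_A = V + 7.9114·d_A = (12.1683,9.3587)
T_B = V + ((C−V)·d_B)·d_B = V + 7.9114·d_B = (10.2948,-4.2464)
sweep = 180° − θ = 59.5569°

center=(-0.6568,4.1932) T_A=(12.1683,9.3587) T_B=(10.2948,-4.2464) sweep=59.5569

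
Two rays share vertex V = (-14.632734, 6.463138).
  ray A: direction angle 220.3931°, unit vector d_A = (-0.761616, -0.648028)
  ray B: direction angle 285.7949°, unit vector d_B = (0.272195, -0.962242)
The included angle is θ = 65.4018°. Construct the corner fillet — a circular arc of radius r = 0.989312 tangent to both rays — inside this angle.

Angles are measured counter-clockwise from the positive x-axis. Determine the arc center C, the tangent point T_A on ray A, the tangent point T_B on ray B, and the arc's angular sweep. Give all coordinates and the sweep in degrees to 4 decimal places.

bisector direction at 253.0940° = (-0.290802,-0.956783)
center distance |VC| = r/sin(θ/2) = 0.989312/sin(32.7009°) = 1.831199
C = V + |VC|·bis = (-15.1653,4.7111)
T_A = V + ((C−V)·d_A)·d_A = V + 1.5410·d_A = (-15.8064,5.4646)
T_B = V + ((C−V)·d_B)·d_B = V + 1.5410·d_B = (-14.2133,4.9804)
sweep = 180° − θ = 114.5982°

center=(-15.1653,4.7111) T_A=(-15.8064,5.4646) T_B=(-14.2133,4.9804) sweep=114.5982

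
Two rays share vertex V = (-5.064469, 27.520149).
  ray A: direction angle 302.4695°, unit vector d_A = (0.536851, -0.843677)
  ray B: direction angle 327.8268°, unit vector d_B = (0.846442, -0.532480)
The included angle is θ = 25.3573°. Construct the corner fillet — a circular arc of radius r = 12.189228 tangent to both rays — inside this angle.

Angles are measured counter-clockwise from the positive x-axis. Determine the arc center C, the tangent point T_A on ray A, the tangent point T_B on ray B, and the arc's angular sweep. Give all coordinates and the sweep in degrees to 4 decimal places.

center=(34.3069,-11.6482) T_A=(24.0232,-18.1920) T_B=(40.7975,-1.3307) sweep=154.6427

bisector direction at 315.1481° = (0.708933,-0.705276)
center distance |VC| = r/sin(θ/2) = 12.189228/sin(12.6786°) = 55.536173
C = V + |VC|·bis = (34.3069,-11.6482)
T_A = V + ((C−V)·d_A)·d_A = V + 54.1820·d_A = (24.0232,-18.1920)
T_B = V + ((C−V)·d_B)·d_B = V + 54.1820·d_B = (40.7975,-1.3307)
sweep = 180° − θ = 154.6427°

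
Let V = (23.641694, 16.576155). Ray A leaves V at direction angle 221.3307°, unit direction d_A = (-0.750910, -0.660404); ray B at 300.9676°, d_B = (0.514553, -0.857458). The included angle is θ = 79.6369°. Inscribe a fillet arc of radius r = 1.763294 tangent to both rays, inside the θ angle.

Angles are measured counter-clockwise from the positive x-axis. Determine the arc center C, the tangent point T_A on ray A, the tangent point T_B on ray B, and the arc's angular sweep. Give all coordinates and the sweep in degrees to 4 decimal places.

center=(23.2180,13.8553) T_A=(22.0535,15.1794) T_B=(24.7300,14.7626) sweep=100.3631

bisector direction at 261.1492° = (-0.153863,-0.988092)
center distance |VC| = r/sin(θ/2) = 1.763294/sin(39.8184°) = 2.753611
C = V + |VC|·bis = (23.2180,13.8553)
T_A = V + ((C−V)·d_A)·d_A = V + 2.1150·d_A = (22.0535,15.1794)
T_B = V + ((C−V)·d_B)·d_B = V + 2.1150·d_B = (24.7300,14.7626)
sweep = 180° − θ = 100.3631°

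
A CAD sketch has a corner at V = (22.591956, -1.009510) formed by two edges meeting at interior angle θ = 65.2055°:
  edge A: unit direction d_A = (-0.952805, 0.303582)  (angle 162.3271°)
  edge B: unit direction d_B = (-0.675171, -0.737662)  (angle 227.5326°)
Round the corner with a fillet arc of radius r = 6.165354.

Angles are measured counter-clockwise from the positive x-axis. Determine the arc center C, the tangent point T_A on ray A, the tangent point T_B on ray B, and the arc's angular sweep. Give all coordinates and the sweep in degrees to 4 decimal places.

center=(11.5357,-3.9575) T_A=(13.4074,1.9169) T_B=(16.0837,-8.1202) sweep=114.7945

bisector direction at 194.9299° = (-0.966242,-0.257636)
center distance |VC| = r/sin(θ/2) = 6.165354/sin(32.6028°) = 11.442512
C = V + |VC|·bis = (11.5357,-3.9575)
T_A = V + ((C−V)·d_A)·d_A = V + 9.6395·d_A = (13.4074,1.9169)
T_B = V + ((C−V)·d_B)·d_B = V + 9.6395·d_B = (16.0837,-8.1202)
sweep = 180° − θ = 114.7945°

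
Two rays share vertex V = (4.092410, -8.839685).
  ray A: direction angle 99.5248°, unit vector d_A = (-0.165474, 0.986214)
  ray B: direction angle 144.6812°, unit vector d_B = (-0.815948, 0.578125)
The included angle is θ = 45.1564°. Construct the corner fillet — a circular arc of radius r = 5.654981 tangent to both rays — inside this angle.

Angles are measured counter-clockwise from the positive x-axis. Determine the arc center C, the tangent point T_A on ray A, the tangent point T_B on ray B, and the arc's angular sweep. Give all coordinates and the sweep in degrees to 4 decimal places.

center=(-3.7350,3.6369) T_A=(1.8420,4.5726) T_B=(-7.0043,-0.9773) sweep=134.8436

bisector direction at 122.1030° = (-0.531443,0.847094)
center distance |VC| = r/sin(θ/2) = 5.654981/sin(22.5782°) = 14.728660
C = V + |VC|·bis = (-3.7350,3.6369)
T_A = V + ((C−V)·d_A)·d_A = V + 13.5998·d_A = (1.8420,4.5726)
T_B = V + ((C−V)·d_B)·d_B = V + 13.5998·d_B = (-7.0043,-0.9773)
sweep = 180° − θ = 134.8436°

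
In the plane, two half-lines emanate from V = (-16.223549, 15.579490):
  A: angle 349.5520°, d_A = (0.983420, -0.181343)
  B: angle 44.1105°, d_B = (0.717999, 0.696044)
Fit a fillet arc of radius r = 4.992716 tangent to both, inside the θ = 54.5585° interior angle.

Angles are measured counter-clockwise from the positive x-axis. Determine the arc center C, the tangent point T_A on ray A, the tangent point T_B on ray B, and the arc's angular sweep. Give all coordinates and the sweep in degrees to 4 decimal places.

bisector direction at 16.8313° = (0.957162,0.289554)
center distance |VC| = r/sin(θ/2) = 4.992716/sin(27.2793°) = 10.893332
C = V + |VC|·bis = (-5.7969,18.7337)
T_A = V + ((C−V)·d_A)·d_A = V + 9.6818·d_A = (-6.7023,13.8238)
T_B = V + ((C−V)·d_B)·d_B = V + 9.6818·d_B = (-9.2720,22.3185)
sweep = 180° − θ = 125.4415°

center=(-5.7969,18.7337) T_A=(-6.7023,13.8238) T_B=(-9.2720,22.3185) sweep=125.4415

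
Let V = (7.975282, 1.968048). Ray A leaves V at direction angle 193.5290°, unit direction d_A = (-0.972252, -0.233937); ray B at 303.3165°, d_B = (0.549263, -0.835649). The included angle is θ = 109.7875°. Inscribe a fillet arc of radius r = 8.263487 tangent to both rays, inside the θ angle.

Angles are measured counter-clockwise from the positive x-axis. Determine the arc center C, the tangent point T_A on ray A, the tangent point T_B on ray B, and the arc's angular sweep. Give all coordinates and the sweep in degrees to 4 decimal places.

bisector direction at 248.4228° = (-0.367755,-0.929923)
center distance |VC| = r/sin(θ/2) = 8.263487/sin(54.8937°) = 10.100988
C = V + |VC|·bis = (4.2606,-7.4251)
T_A = V + ((C−V)·d_A)·d_A = V + 5.8090·d_A = (2.3275,0.6091)
T_B = V + ((C−V)·d_B)·d_B = V + 5.8090·d_B = (11.1660,-2.8863)
sweep = 180° − θ = 70.2125°

center=(4.2606,-7.4251) T_A=(2.3275,0.6091) T_B=(11.1660,-2.8863) sweep=70.2125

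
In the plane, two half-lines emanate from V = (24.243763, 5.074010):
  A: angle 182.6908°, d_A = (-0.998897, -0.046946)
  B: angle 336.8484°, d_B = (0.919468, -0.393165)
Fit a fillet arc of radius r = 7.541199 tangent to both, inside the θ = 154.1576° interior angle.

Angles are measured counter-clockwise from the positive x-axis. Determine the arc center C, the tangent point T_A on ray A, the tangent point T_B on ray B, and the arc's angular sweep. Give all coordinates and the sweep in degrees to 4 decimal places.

bisector direction at 259.7696° = (-0.177607,-0.984102)
center distance |VC| = r/sin(θ/2) = 7.541199/sin(77.0788°) = 7.737114
C = V + |VC|·bis = (22.8696,-2.5401)
T_A = V + ((C−V)·d_A)·d_A = V + 1.7301·d_A = (22.5156,4.9928)
T_B = V + ((C−V)·d_B)·d_B = V + 1.7301·d_B = (25.8345,4.3938)
sweep = 180° − θ = 25.8424°

center=(22.8696,-2.5401) T_A=(22.5156,4.9928) T_B=(25.8345,4.3938) sweep=25.8424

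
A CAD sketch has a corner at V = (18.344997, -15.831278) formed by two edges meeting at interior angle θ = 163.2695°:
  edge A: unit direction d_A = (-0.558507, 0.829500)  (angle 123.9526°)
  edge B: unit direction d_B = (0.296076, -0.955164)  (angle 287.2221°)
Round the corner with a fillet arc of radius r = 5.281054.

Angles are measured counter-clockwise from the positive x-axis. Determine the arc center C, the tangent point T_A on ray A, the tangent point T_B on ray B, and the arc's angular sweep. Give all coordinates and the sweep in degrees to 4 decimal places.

center=(13.5306,-18.1366) T_A=(17.9113,-15.1871) T_B=(18.5749,-16.5730) sweep=16.7305

bisector direction at 205.5873° = (-0.901928,-0.431887)
center distance |VC| = r/sin(θ/2) = 5.281054/sin(81.6347°) = 5.337845
C = V + |VC|·bis = (13.5306,-18.1366)
T_A = V + ((C−V)·d_A)·d_A = V + 0.7766·d_A = (17.9113,-15.1871)
T_B = V + ((C−V)·d_B)·d_B = V + 0.7766·d_B = (18.5749,-16.5730)
sweep = 180° − θ = 16.7305°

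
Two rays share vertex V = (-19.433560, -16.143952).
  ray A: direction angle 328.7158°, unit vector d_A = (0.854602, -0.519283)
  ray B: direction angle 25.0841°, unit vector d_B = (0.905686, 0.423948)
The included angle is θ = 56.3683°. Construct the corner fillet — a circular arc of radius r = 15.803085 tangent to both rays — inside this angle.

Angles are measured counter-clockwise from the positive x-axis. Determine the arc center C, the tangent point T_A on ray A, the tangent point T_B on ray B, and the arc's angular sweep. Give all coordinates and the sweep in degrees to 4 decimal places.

center=(13.9768,-17.9534) T_A=(5.7705,-31.4588) T_B=(7.2771,-3.6408) sweep=123.6317

bisector direction at 356.8999° = (0.998537,-0.054080)
center distance |VC| = r/sin(θ/2) = 15.803085/sin(28.1841°) = 33.459353
C = V + |VC|·bis = (13.9768,-17.9534)
T_A = V + ((C−V)·d_A)·d_A = V + 29.4922·d_A = (5.7705,-31.4588)
T_B = V + ((C−V)·d_B)·d_B = V + 29.4922·d_B = (7.2771,-3.6408)
sweep = 180° − θ = 123.6317°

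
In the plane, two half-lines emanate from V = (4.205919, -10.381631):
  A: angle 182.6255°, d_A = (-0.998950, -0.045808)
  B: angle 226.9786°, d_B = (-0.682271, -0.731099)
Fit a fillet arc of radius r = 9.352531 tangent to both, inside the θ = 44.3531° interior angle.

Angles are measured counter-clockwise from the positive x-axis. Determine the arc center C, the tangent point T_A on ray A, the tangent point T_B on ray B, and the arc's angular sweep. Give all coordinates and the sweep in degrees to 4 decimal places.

center=(-18.2861,-20.7754) T_A=(-18.7145,-11.4327) T_B=(-11.4485,-27.1563) sweep=135.6469

bisector direction at 204.8020° = (-0.907762,-0.419485)
center distance |VC| = r/sin(θ/2) = 9.352531/sin(22.1765°) = 24.777423
C = V + |VC|·bis = (-18.2861,-20.7754)
T_A = V + ((C−V)·d_A)·d_A = V + 22.9445·d_A = (-18.7145,-11.4327)
T_B = V + ((C−V)·d_B)·d_B = V + 22.9445·d_B = (-11.4485,-27.1563)
sweep = 180° − θ = 135.6469°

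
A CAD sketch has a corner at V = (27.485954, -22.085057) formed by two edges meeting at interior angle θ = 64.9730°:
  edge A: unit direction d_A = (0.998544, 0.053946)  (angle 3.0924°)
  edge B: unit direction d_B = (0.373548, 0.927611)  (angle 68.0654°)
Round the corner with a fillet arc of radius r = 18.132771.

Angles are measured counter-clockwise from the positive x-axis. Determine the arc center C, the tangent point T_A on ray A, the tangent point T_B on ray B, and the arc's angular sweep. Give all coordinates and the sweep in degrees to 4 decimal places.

bisector direction at 35.5789° = (0.813315,0.581823)
center distance |VC| = r/sin(θ/2) = 18.132771/sin(32.4865°) = 33.760457
C = V + |VC|·bis = (54.9438,-2.4424)
T_A = V + ((C−V)·d_A)·d_A = V + 28.4776·d_A = (55.9220,-20.5488)
T_B = V + ((C−V)·d_B)·d_B = V + 28.4776·d_B = (38.1237,4.3310)
sweep = 180° − θ = 115.0270°

center=(54.9438,-2.4424) T_A=(55.9220,-20.5488) T_B=(38.1237,4.3310) sweep=115.0270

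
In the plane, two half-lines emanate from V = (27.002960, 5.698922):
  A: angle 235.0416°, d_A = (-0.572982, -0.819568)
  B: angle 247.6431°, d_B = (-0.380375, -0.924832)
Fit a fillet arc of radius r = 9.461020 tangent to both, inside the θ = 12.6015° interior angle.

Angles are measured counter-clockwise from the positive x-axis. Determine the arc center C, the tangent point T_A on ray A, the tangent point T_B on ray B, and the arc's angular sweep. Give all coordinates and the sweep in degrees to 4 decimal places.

bisector direction at 241.3423° = (-0.479575,-0.877501)
center distance |VC| = r/sin(θ/2) = 9.461020/sin(6.3007°) = 86.207297
C = V + |VC|·bis = (-14.3399,-69.9481)
T_A = V + ((C−V)·d_A)·d_A = V + 85.6866·d_A = (-22.0939,-64.5271)
T_B = V + ((C−V)·d_B)·d_B = V + 85.6866·d_B = (-5.5900,-73.5468)
sweep = 180° − θ = 167.3985°

center=(-14.3399,-69.9481) T_A=(-22.0939,-64.5271) T_B=(-5.5900,-73.5468) sweep=167.3985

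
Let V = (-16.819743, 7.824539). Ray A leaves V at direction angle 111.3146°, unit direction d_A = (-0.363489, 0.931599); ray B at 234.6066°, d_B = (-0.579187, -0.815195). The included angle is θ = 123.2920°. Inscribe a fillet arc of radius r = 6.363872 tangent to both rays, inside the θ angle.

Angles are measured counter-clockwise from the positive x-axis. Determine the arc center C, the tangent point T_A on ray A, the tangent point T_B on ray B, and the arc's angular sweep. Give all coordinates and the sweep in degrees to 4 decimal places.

bisector direction at 172.9606° = (-0.992462,0.122552)
center distance |VC| = r/sin(θ/2) = 6.363872/sin(61.6460°) = 7.231425
C = V + |VC|·bis = (-23.9967,8.7108)
T_A = V + ((C−V)·d_A)·d_A = V + 3.4343·d_A = (-18.0681,11.0240)
T_B = V + ((C−V)·d_B)·d_B = V + 3.4343·d_B = (-18.8089,5.0249)
sweep = 180° − θ = 56.7080°

center=(-23.9967,8.7108) T_A=(-18.0681,11.0240) T_B=(-18.8089,5.0249) sweep=56.7080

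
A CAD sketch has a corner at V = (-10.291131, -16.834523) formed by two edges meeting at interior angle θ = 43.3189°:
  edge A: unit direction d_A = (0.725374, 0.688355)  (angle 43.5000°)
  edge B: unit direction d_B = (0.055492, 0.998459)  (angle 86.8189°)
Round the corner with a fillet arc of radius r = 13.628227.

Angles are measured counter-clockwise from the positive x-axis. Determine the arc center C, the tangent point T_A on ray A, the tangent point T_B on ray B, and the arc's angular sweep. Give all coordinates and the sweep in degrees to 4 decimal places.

bisector direction at 65.1594° = (0.420094,0.907480)
center distance |VC| = r/sin(θ/2) = 13.628227/sin(21.6594°) = 36.923950
C = V + |VC|·bis = (5.2204,16.6732)
T_A = V + ((C−V)·d_A)·d_A = V + 34.3169·d_A = (14.6015,6.7877)
T_B = V + ((C−V)·d_B)·d_B = V + 34.3169·d_B = (-8.3868,17.4295)
sweep = 180° − θ = 136.6811°

center=(5.2204,16.6732) T_A=(14.6015,6.7877) T_B=(-8.3868,17.4295) sweep=136.6811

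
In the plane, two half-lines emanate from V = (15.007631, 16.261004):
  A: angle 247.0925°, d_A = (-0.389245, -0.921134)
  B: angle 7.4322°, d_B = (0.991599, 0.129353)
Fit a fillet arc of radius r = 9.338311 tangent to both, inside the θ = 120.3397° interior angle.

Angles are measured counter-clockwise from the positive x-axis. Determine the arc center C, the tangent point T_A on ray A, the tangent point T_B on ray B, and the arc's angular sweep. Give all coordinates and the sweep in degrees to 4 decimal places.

bisector direction at 307.2624° = (0.605466,-0.795872)
center distance |VC| = r/sin(θ/2) = 9.338311/sin(60.1698°) = 10.764576
C = V + |VC|·bis = (21.5252,7.6938)
T_A = V + ((C−V)·d_A)·d_A = V + 5.3546·d_A = (12.9234,11.3287)
T_B = V + ((C−V)·d_B)·d_B = V + 5.3546·d_B = (20.3173,16.9536)
sweep = 180° − θ = 59.6603°

center=(21.5252,7.6938) T_A=(12.9234,11.3287) T_B=(20.3173,16.9536) sweep=59.6603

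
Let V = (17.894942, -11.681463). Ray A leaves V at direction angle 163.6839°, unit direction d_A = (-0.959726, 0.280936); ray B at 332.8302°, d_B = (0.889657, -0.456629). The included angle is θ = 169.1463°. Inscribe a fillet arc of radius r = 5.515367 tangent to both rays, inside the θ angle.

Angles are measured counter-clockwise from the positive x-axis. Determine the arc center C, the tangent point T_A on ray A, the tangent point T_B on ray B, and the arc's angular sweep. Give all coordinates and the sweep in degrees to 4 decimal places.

bisector direction at 248.2571° = (-0.370443,-0.928855)
center distance |VC| = r/sin(θ/2) = 5.515367/sin(84.5731°) = 5.540200
C = V + |VC|·bis = (15.8426,-16.8275)
T_A = V + ((C−V)·d_A)·d_A = V + 0.5240·d_A = (17.3921,-11.5343)
T_B = V + ((C−V)·d_B)·d_B = V + 0.5240·d_B = (18.3611,-11.9207)
sweep = 180° − θ = 10.8537°

center=(15.8426,-16.8275) T_A=(17.3921,-11.5343) T_B=(18.3611,-11.9207) sweep=10.8537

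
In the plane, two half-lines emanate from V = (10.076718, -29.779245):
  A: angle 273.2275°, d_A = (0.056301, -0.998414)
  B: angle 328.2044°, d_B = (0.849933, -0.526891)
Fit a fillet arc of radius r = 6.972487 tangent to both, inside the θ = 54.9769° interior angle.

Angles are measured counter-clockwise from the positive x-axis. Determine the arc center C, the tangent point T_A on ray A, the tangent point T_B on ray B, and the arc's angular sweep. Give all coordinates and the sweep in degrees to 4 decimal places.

center=(17.7926,-42.7661) T_A=(10.8312,-43.1586) T_B=(21.4663,-36.8399) sweep=125.0231

bisector direction at 300.7160° = (0.510782,-0.859710)
center distance |VC| = r/sin(θ/2) = 6.972487/sin(27.4885°) = 15.106030
C = V + |VC|·bis = (17.7926,-42.7661)
T_A = V + ((C−V)·d_A)·d_A = V + 13.4006·d_A = (10.8312,-43.1586)
T_B = V + ((C−V)·d_B)·d_B = V + 13.4006·d_B = (21.4663,-36.8399)
sweep = 180° − θ = 125.0231°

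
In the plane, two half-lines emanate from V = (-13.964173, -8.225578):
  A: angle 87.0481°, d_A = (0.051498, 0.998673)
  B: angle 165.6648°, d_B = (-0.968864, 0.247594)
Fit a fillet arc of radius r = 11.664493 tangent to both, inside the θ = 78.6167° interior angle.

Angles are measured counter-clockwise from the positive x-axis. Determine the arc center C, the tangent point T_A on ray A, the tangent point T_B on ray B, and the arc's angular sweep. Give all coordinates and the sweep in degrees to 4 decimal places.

bisector direction at 126.3565° = (-0.592807,0.805345)
center distance |VC| = r/sin(θ/2) = 11.664493/sin(39.3083°) = 18.412960
C = V + |VC|·bis = (-24.8795,6.6032)
T_A = V + ((C−V)·d_A)·d_A = V + 14.2470·d_A = (-13.2305,6.0025)
T_B = V + ((C−V)·d_B)·d_B = V + 14.2470·d_B = (-27.7676,-4.6981)
sweep = 180° − θ = 101.3833°

center=(-24.8795,6.6032) T_A=(-13.2305,6.0025) T_B=(-27.7676,-4.6981) sweep=101.3833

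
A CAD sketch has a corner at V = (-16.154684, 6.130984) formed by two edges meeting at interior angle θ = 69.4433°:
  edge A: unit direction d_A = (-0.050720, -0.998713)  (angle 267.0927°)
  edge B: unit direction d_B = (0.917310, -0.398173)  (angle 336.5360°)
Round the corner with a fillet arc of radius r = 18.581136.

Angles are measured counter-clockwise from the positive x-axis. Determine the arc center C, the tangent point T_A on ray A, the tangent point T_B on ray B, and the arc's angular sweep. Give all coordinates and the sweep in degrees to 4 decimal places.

center=(1.0426,-21.5899) T_A=(-17.5146,-20.6474) T_B=(8.4411,-4.5452) sweep=110.5567

bisector direction at 301.8143° = (0.527169,-0.849761)
center distance |VC| = r/sin(θ/2) = 18.581136/sin(34.7216°) = 32.621941
C = V + |VC|·bis = (1.0426,-21.5899)
T_A = V + ((C−V)·d_A)·d_A = V + 26.8129·d_A = (-17.5146,-20.6474)
T_B = V + ((C−V)·d_B)·d_B = V + 26.8129·d_B = (8.4411,-4.5452)
sweep = 180° − θ = 110.5567°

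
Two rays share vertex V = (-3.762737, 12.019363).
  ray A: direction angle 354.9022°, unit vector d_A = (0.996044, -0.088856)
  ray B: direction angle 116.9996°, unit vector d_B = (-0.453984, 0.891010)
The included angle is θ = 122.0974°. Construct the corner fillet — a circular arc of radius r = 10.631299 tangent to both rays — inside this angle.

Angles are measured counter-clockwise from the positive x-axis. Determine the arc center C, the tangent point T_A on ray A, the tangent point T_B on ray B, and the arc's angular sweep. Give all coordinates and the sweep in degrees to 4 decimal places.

bisector direction at 55.9509° = (0.559903,0.828558)
center distance |VC| = r/sin(θ/2) = 10.631299/sin(61.0487°) = 12.149619
C = V + |VC|·bis = (3.0399,22.0860)
T_A = V + ((C−V)·d_A)·d_A = V + 5.8812·d_A = (2.0952,11.4968)
T_B = V + ((C−V)·d_B)·d_B = V + 5.8812·d_B = (-6.4327,17.2596)
sweep = 180° − θ = 57.9026°

center=(3.0399,22.0860) T_A=(2.0952,11.4968) T_B=(-6.4327,17.2596) sweep=57.9026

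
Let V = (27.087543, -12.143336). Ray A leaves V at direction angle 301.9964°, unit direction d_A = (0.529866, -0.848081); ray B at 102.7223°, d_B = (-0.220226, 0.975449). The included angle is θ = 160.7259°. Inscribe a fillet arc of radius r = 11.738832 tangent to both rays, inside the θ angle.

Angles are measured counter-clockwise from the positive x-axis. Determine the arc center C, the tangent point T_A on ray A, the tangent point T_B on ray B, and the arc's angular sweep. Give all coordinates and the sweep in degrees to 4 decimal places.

bisector direction at 22.3594° = (0.924816,0.380414)
center distance |VC| = r/sin(θ/2) = 11.738832/sin(80.3629°) = 11.906862
C = V + |VC|·bis = (38.0992,-7.6138)
T_A = V + ((C−V)·d_A)·d_A = V + 1.9933·d_A = (28.1437,-13.8338)
T_B = V + ((C−V)·d_B)·d_B = V + 1.9933·d_B = (26.6486,-10.1990)
sweep = 180° − θ = 19.2741°

center=(38.0992,-7.6138) T_A=(28.1437,-13.8338) T_B=(26.6486,-10.1990) sweep=19.2741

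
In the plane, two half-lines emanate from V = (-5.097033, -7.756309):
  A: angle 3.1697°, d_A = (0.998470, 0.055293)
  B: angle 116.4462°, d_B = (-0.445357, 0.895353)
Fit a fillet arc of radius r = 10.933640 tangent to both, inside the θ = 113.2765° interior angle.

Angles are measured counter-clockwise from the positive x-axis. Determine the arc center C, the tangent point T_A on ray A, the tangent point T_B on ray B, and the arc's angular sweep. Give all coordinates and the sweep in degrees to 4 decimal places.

bisector direction at 59.8080° = (0.502900,0.864345)
center distance |VC| = r/sin(θ/2) = 10.933640/sin(56.6382°) = 13.090806
C = V + |VC|·bis = (1.4863,3.5587)
T_A = V + ((C−V)·d_A)·d_A = V + 7.1989·d_A = (2.0909,-7.3583)
T_B = V + ((C−V)·d_B)·d_B = V + 7.1989·d_B = (-8.3031,-1.3107)
sweep = 180° − θ = 66.7235°

center=(1.4863,3.5587) T_A=(2.0909,-7.3583) T_B=(-8.3031,-1.3107) sweep=66.7235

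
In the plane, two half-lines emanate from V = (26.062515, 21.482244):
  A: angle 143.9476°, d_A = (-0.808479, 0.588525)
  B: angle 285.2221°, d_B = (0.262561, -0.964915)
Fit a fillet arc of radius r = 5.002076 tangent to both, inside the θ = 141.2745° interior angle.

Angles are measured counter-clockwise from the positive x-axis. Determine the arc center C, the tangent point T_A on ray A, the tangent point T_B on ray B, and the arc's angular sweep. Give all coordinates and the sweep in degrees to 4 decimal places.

center=(21.6975,18.4727) T_A=(24.6413,22.5168) T_B=(26.5241,19.7861) sweep=38.7255

bisector direction at 214.5848° = (-0.823286,-0.567626)
center distance |VC| = r/sin(θ/2) = 5.002076/sin(70.6372°) = 5.301963
C = V + |VC|·bis = (21.6975,18.4727)
T_A = V + ((C−V)·d_A)·d_A = V + 1.7579·d_A = (24.6413,22.5168)
T_B = V + ((C−V)·d_B)·d_B = V + 1.7579·d_B = (26.5241,19.7861)
sweep = 180° − θ = 38.7255°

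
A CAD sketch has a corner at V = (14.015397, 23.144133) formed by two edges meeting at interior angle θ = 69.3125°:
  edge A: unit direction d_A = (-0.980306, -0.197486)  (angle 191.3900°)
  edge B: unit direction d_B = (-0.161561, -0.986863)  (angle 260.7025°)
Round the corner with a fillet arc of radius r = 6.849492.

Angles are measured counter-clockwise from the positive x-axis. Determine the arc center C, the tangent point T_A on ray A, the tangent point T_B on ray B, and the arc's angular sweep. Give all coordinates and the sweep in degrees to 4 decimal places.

bisector direction at 226.0462° = (-0.694077,-0.719900)
center distance |VC| = r/sin(θ/2) = 6.849492/sin(34.6562°) = 12.045147
C = V + |VC|·bis = (5.6551,14.4728)
T_A = V + ((C−V)·d_A)·d_A = V + 9.9081·d_A = (4.3025,21.1874)
T_B = V + ((C−V)·d_B)·d_B = V + 9.9081·d_B = (12.4146,13.3662)
sweep = 180° − θ = 110.6875°

center=(5.6551,14.4728) T_A=(4.3025,21.1874) T_B=(12.4146,13.3662) sweep=110.6875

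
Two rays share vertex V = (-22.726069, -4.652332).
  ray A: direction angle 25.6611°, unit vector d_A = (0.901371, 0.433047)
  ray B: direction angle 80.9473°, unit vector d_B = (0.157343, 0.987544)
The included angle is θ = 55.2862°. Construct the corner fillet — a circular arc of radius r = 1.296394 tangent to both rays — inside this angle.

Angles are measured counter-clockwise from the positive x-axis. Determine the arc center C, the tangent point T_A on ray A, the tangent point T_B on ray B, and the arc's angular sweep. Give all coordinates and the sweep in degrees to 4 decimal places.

bisector direction at 53.3042° = (0.597566,0.801819)
center distance |VC| = r/sin(θ/2) = 1.296394/sin(27.6431°) = 2.794178
C = V + |VC|·bis = (-21.0564,-2.4119)
T_A = V + ((C−V)·d_A)·d_A = V + 2.4752·d_A = (-20.4950,-3.5804)
T_B = V + ((C−V)·d_B)·d_B = V + 2.4752·d_B = (-22.3366,-2.2079)
sweep = 180° − θ = 124.7138°

center=(-21.0564,-2.4119) T_A=(-20.4950,-3.5804) T_B=(-22.3366,-2.2079) sweep=124.7138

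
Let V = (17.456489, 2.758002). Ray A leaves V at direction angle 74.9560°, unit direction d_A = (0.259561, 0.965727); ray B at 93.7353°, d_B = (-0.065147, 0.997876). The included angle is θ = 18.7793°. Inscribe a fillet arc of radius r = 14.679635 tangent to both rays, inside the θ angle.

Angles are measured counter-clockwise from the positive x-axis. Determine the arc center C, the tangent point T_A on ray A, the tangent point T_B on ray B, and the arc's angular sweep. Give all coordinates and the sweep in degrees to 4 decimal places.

bisector direction at 84.3457° = (0.098527,0.995134)
center distance |VC| = r/sin(θ/2) = 14.679635/sin(9.3896°) = 89.977555
C = V + |VC|·bis = (26.3217,92.2978)
T_A = V + ((C−V)·d_A)·d_A = V + 88.7720·d_A = (40.4982,88.4875)
T_B = V + ((C−V)·d_B)·d_B = V + 88.7720·d_B = (11.6732,91.3414)
sweep = 180° − θ = 161.2207°

center=(26.3217,92.2978) T_A=(40.4982,88.4875) T_B=(11.6732,91.3414) sweep=161.2207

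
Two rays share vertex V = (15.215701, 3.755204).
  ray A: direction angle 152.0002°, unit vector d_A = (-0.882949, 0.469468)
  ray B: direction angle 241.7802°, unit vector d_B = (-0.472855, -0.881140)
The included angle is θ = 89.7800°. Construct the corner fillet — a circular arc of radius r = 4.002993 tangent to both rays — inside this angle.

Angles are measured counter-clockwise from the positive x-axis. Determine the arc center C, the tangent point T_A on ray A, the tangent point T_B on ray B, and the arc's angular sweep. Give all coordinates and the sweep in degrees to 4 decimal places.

bisector direction at 196.8902° = (-0.956863,-0.290539)
center distance |VC| = r/sin(θ/2) = 4.002993/sin(44.8900°) = 5.671987
C = V + |VC|·bis = (9.7884,2.1073)
T_A = V + ((C−V)·d_A)·d_A = V + 4.0184·d_A = (11.6677,5.6417)
T_B = V + ((C−V)·d_B)·d_B = V + 4.0184·d_B = (13.3156,0.2144)
sweep = 180° − θ = 90.2200°

center=(9.7884,2.1073) T_A=(11.6677,5.6417) T_B=(13.3156,0.2144) sweep=90.2200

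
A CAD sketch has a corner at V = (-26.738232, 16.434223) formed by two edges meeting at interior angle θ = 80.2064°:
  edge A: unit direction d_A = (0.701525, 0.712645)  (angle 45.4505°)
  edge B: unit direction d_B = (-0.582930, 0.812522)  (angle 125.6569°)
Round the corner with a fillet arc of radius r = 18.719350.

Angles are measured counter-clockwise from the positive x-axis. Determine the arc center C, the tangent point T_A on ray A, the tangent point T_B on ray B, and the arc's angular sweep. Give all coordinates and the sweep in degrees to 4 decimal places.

center=(-24.4854,45.4066) T_A=(-11.1451,32.2745) T_B=(-39.6953,34.4945) sweep=99.7936

bisector direction at 85.5537° = (0.077525,0.996990)
center distance |VC| = r/sin(θ/2) = 18.719350/sin(40.1032°) = 29.059807
C = V + |VC|·bis = (-24.4854,45.4066)
T_A = V + ((C−V)·d_A)·d_A = V + 22.2274·d_A = (-11.1451,32.2745)
T_B = V + ((C−V)·d_B)·d_B = V + 22.2274·d_B = (-39.6953,34.4945)
sweep = 180° − θ = 99.7936°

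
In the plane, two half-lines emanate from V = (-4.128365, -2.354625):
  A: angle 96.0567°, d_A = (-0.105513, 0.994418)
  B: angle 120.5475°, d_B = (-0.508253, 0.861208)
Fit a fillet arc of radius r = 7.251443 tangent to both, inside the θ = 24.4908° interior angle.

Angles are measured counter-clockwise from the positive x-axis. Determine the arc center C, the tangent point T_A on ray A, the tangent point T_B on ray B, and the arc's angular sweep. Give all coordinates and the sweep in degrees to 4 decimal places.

bisector direction at 108.3021° = (-0.314027,0.949414)
center distance |VC| = r/sin(θ/2) = 7.251443/sin(12.2454°) = 34.188920
C = V + |VC|·bis = (-14.8646,30.1048)
T_A = V + ((C−V)·d_A)·d_A = V + 33.4111·d_A = (-7.6537,30.8699)
T_B = V + ((C−V)·d_B)·d_B = V + 33.4111·d_B = (-21.1096,26.4192)
sweep = 180° − θ = 155.5092°

center=(-14.8646,30.1048) T_A=(-7.6537,30.8699) T_B=(-21.1096,26.4192) sweep=155.5092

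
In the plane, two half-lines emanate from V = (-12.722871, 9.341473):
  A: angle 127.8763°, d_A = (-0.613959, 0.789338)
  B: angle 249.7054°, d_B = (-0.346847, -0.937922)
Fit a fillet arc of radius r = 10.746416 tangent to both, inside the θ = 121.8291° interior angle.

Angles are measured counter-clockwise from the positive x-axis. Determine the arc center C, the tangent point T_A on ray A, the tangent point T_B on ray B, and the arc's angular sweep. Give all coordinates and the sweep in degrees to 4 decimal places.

bisector direction at 188.7909° = (-0.988253,-0.152828)
center distance |VC| = r/sin(θ/2) = 10.746416/sin(60.9145°) = 12.297138
C = V + |VC|·bis = (-24.8756,7.4621)
T_A = V + ((C−V)·d_A)·d_A = V + 5.9778·d_A = (-16.3930,14.0600)
T_B = V + ((C−V)·d_B)·d_B = V + 5.9778·d_B = (-14.7963,3.7348)
sweep = 180° − θ = 58.1709°

center=(-24.8756,7.4621) T_A=(-16.3930,14.0600) T_B=(-14.7963,3.7348) sweep=58.1709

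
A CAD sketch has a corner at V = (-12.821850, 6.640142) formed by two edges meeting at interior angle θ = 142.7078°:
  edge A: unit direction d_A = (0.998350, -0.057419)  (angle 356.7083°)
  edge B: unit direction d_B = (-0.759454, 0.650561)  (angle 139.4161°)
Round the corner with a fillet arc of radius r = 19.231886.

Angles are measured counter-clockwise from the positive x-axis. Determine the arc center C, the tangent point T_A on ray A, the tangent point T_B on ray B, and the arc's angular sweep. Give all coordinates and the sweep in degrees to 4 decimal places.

center=(-5.2388,25.4677) T_A=(-6.3431,6.2675) T_B=(-17.7503,10.8619) sweep=37.2922

bisector direction at 68.0622° = (0.373600,0.927590)
center distance |VC| = r/sin(θ/2) = 19.231886/sin(71.3539°) = 20.297259
C = V + |VC|·bis = (-5.2388,25.4677)
T_A = V + ((C−V)·d_A)·d_A = V + 6.4895·d_A = (-6.3431,6.2675)
T_B = V + ((C−V)·d_B)·d_B = V + 6.4895·d_B = (-17.7503,10.8619)
sweep = 180° − θ = 37.2922°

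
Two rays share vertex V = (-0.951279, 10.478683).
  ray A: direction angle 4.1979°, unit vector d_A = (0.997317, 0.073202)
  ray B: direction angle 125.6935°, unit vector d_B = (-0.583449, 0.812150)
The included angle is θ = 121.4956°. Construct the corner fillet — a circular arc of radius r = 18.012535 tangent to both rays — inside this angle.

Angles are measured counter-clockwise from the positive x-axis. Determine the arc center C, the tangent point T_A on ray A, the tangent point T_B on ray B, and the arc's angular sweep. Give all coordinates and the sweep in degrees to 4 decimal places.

center=(7.7915,29.1814) T_A=(9.1101,11.2172) T_B=(-6.8374,18.6720) sweep=58.5044

bisector direction at 64.9457° = (0.423477,0.905907)
center distance |VC| = r/sin(θ/2) = 18.012535/sin(60.7478°) = 20.645278
C = V + |VC|·bis = (7.7915,29.1814)
T_A = V + ((C−V)·d_A)·d_A = V + 10.0884·d_A = (9.1101,11.2172)
T_B = V + ((C−V)·d_B)·d_B = V + 10.0884·d_B = (-6.8374,18.6720)
sweep = 180° − θ = 58.5044°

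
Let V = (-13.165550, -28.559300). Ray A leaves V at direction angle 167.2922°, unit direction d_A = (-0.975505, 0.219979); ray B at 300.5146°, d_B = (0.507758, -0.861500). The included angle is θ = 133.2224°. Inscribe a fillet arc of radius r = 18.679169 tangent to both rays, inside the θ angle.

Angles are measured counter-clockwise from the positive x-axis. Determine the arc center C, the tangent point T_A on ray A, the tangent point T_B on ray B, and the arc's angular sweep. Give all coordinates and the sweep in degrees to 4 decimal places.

bisector direction at 233.9034° = (-0.589148,-0.808025)
center distance |VC| = r/sin(θ/2) = 18.679169/sin(66.6112°) = 20.351398
C = V + |VC|·bis = (-25.1555,-45.0037)
T_A = V + ((C−V)·d_A)·d_A = V + 8.0789·d_A = (-21.0465,-26.7821)
T_B = V + ((C−V)·d_B)·d_B = V + 8.0789·d_B = (-9.0634,-35.5192)
sweep = 180° − θ = 46.7776°

center=(-25.1555,-45.0037) T_A=(-21.0465,-26.7821) T_B=(-9.0634,-35.5192) sweep=46.7776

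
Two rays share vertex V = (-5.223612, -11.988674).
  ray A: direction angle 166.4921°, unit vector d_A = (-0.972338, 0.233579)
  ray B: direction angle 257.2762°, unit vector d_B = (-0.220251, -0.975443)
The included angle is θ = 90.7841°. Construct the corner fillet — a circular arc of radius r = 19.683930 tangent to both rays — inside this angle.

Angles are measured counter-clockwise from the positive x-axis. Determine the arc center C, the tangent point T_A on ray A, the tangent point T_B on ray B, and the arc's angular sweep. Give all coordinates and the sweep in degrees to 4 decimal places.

bisector direction at 211.8842° = (-0.849118,-0.528203)
center distance |VC| = r/sin(θ/2) = 19.683930/sin(45.3920°) = 27.648741
C = V + |VC|·bis = (-28.7007,-26.5928)
T_A = V + ((C−V)·d_A)·d_A = V + 19.4164·d_A = (-24.1029,-7.4534)
T_B = V + ((C−V)·d_B)·d_B = V + 19.4164·d_B = (-9.5001,-30.9282)
sweep = 180° − θ = 89.2159°

center=(-28.7007,-26.5928) T_A=(-24.1029,-7.4534) T_B=(-9.5001,-30.9282) sweep=89.2159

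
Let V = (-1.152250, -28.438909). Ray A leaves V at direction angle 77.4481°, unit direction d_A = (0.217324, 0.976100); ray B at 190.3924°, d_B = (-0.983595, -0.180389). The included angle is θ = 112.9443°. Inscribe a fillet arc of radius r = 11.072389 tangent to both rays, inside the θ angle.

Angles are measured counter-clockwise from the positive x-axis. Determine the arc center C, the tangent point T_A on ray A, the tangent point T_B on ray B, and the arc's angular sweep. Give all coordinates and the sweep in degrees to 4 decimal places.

bisector direction at 133.9202° = (-0.693656,0.720306)
center distance |VC| = r/sin(θ/2) = 11.072389/sin(56.4721°) = 13.282338
C = V + |VC|·bis = (-10.3656,-18.8716)
T_A = V + ((C−V)·d_A)·d_A = V + 7.3364·d_A = (0.4421,-21.2779)
T_B = V + ((C−V)·d_B)·d_B = V + 7.3364·d_B = (-8.3683,-29.7623)
sweep = 180° − θ = 67.0557°

center=(-10.3656,-18.8716) T_A=(0.4421,-21.2779) T_B=(-8.3683,-29.7623) sweep=67.0557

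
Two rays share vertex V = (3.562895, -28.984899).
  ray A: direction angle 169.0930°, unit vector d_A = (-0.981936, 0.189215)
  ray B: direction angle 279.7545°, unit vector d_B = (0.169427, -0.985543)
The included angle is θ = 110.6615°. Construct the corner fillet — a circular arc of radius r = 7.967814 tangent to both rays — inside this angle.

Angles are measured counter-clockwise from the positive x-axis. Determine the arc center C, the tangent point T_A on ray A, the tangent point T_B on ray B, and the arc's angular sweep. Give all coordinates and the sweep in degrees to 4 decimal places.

bisector direction at 224.4238° = (-0.714183,-0.699959)
center distance |VC| = r/sin(θ/2) = 7.967814/sin(55.3308°) = 9.687907
C = V + |VC|·bis = (-3.3560,-35.7660)
T_A = V + ((C−V)·d_A)·d_A = V + 5.5109·d_A = (-1.8484,-27.9422)
T_B = V + ((C−V)·d_B)·d_B = V + 5.5109·d_B = (4.4966,-34.4161)
sweep = 180° − θ = 69.3385°

center=(-3.3560,-35.7660) T_A=(-1.8484,-27.9422) T_B=(4.4966,-34.4161) sweep=69.3385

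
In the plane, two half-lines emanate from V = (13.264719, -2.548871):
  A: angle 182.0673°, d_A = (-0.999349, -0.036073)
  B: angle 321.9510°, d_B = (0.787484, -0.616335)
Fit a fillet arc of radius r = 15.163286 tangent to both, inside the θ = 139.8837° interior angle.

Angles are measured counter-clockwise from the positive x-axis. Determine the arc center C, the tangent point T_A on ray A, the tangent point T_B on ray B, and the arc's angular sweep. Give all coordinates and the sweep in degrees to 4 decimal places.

center=(8.2789,-17.9020) T_A=(7.7319,-2.7486) T_B=(17.6246,-5.9612) sweep=40.1163

bisector direction at 252.0092° = (-0.308865,-0.951106)
center distance |VC| = r/sin(θ/2) = 15.163286/sin(69.9419°) = 16.142403
C = V + |VC|·bis = (8.2789,-17.9020)
T_A = V + ((C−V)·d_A)·d_A = V + 5.5364·d_A = (7.7319,-2.7486)
T_B = V + ((C−V)·d_B)·d_B = V + 5.5364·d_B = (17.6246,-5.9612)
sweep = 180° − θ = 40.1163°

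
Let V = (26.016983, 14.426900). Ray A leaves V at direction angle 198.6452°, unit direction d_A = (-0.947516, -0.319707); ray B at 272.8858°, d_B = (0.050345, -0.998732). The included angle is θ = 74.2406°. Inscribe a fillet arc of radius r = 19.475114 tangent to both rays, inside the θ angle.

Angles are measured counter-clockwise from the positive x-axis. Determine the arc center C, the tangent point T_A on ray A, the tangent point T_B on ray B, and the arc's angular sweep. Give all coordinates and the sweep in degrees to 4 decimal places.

bisector direction at 235.7655° = (-0.562581,-0.826742)
center distance |VC| = r/sin(θ/2) = 19.475114/sin(37.1203°) = 32.270786
C = V + |VC|·bis = (7.8620,-12.2527)
T_A = V + ((C−V)·d_A)·d_A = V + 25.7318·d_A = (1.6357,6.2003)
T_B = V + ((C−V)·d_B)·d_B = V + 25.7318·d_B = (27.3125,-11.2722)
sweep = 180° − θ = 105.7594°

center=(7.8620,-12.2527) T_A=(1.6357,6.2003) T_B=(27.3125,-11.2722) sweep=105.7594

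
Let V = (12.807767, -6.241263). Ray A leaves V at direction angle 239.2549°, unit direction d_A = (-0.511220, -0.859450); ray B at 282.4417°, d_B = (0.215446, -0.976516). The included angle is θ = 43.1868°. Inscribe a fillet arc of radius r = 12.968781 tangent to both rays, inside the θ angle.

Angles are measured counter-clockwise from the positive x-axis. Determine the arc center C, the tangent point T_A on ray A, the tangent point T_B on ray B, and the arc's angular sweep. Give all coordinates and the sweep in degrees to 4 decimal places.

center=(7.2029,-41.0323) T_A=(-3.9431,-34.4024) T_B=(19.8672,-38.2382) sweep=136.8132

bisector direction at 260.8483° = (-0.159049,-0.987271)
center distance |VC| = r/sin(θ/2) = 12.968781/sin(21.5934°) = 35.239582
C = V + |VC|·bis = (7.2029,-41.0323)
T_A = V + ((C−V)·d_A)·d_A = V + 32.7664·d_A = (-3.9431,-34.4024)
T_B = V + ((C−V)·d_B)·d_B = V + 32.7664·d_B = (19.8672,-38.2382)
sweep = 180° − θ = 136.8132°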